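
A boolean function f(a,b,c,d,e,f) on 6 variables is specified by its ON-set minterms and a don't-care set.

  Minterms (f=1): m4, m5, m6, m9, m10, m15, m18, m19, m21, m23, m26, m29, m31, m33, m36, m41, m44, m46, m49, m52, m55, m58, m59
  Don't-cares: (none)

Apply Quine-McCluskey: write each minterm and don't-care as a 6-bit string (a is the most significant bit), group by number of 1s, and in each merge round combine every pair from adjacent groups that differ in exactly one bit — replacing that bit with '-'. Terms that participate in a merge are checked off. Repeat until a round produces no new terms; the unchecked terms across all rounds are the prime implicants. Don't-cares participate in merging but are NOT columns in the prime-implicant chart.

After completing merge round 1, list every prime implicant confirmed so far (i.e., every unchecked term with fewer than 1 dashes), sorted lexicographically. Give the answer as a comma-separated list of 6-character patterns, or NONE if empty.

NONE

size-2^0 implicants → 000100(✓)  000101(✓)  000110(✓)  001001(✓)  001010(✓)  001111(✓)  010010(✓)  010011(✓)  010101(✓)  010111(✓)  011010(✓)  011101(✓)  011111(✓)  100001(✓)  100100(✓)  101001(✓)  101100(✓)  101110(✓)  110001(✓)  110100(✓)  110111(✓)  111010(✓)  111011(✓)
size-2^1 implicants → -00100  -01001  -10111  -11010  0-0101  0-1010  0-1111  0001-0  00010-  01-010  01-101(✓)  01-111(✓)  010-11  01001-  0101-1(✓)  0111-1(✓)  1-0001  1-0100  10-001  10-100  1011-0  11101-
size-2^2 implicants → 01-1-1
Unchecked terms (primes): -00100, -01001, -10111, -11010, 0-0101, 0-1010, 0-1111, 0001-0, 00010-, 01-010, 01-1-1, 010-11, 01001-, 1-0001, 1-0100, 10-001, 10-100, 1011-0, 11101-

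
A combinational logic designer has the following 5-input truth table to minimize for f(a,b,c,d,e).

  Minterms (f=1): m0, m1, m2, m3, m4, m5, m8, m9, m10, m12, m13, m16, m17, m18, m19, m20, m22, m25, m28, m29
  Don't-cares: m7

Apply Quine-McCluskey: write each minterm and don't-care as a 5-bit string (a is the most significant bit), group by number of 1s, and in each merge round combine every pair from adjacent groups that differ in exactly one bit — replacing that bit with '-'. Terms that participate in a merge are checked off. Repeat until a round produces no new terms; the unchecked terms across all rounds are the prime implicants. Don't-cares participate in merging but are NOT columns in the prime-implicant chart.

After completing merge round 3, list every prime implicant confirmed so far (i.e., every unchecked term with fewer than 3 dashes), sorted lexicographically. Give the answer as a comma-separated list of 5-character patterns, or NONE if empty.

Round 0: 00000✓ 00001✓ 00010✓ 00011✓ 00100✓ 00101✓ 00111✓ 01000✓ 01001✓ 01010✓ 01100✓ 01101✓ 10000✓ 10001✓ 10010✓ 10011✓ 10100✓ 10110✓ 11001✓ 11100✓ 11101✓
Round 1: -0000✓ -0001✓ -0010✓ -0011✓ -0100✓ -1001✓ -1100✓ -1101✓ 0-000✓ 0-001✓ 0-010✓ 0-100✓ 0-101✓ 00-00✓ 00-01✓ 00-11✓ 000-0✓ 000-1✓ 0000-✓ 0001-✓ 001-1✓ 0010-✓ 01-00✓ 01-01✓ 010-0✓ 0100-✓ 0110-✓ 1-001✓ 1-100✓ 10-00✓ 10-10✓ 100-0✓ 100-1✓ 1000-✓ 1001-✓ 101-0✓ 11-01✓ 1110-✓
Round 2: --001 --100 -0-00 -00-0✓ -00-1✓ -000-✓ -001-✓ -1-01 -110- 0--00✓ 0--01✓ 0-0-0 0-00-✓ 0-10-✓ 00--1 00-0-✓ 000--✓ 01-0-✓ 10--0 100--✓
Round 3: -00-- 0--0-
PIs = {--001, --100, -0-00, -00--, -1-01, -110-, 0--0-, 0-0-0, 00--1, 10--0}

--001, --100, -0-00, -1-01, -110-, 0-0-0, 00--1, 10--0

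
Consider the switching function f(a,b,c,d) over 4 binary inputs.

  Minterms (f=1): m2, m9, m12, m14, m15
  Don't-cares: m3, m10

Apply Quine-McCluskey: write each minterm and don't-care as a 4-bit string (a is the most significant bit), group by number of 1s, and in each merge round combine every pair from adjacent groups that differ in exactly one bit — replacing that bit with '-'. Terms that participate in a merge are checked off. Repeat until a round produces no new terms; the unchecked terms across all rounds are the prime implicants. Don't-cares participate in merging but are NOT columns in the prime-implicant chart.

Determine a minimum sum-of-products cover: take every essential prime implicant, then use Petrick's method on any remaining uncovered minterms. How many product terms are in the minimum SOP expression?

4

Round 0: 0010✓ 0011✓ 1001 1010✓ 1100✓ 1110✓ 1111✓
Round 1: -010 001- 1-10 11-0 111-
PIs = {-010, 001-, 1-10, 1001, 11-0, 111-}
Coverage chart:
  m2: -010,001-
  m9: 1001 ←essential
  m12: 11-0 ←essential
  m14: 1-10,11-0,111-
  m15: 111- ←essential
Essential: 1001, 11-0, 111-
Petrick residual → -010
Min cover (4 terms): b'cd' + ab'c'd + abd' + abc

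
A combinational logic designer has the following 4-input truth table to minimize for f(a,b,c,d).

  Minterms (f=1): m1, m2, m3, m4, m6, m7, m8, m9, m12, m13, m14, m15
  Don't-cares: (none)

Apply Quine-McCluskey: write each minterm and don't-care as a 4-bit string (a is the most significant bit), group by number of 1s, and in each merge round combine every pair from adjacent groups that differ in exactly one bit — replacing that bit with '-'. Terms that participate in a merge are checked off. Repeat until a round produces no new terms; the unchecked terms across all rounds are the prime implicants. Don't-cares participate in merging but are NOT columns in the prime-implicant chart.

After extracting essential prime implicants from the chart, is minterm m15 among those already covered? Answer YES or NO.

[col 0] 0001*, 0010*, 0011*, 0100*, 0110*, 0111*, 1000*, 1001*, 1100*, 1101*, 1110*, 1111*
[col 1] -001, -100*, -110*, -111*, 0-10*, 0-11*, 00-1, 001-*, 01-0*, 011-*, 1-00*, 1-01*, 100-*, 11-0*, 11-1*, 110-*, 111-*
[col 2] -1-0, -11-, 0-1-, 1-0-, 11--
Prime implicants: -001, -1-0, -11-, 0-1-, 00-1, 1-0-, 11--
PI chart (minterm → PIs covering it):
  1 | -001,00-1
  2 | 0-1-  (sole → essential)
  3 | 0-1-,00-1
  4 | -1-0  (sole → essential)
  6 | -1-0,-11-,0-1-
  7 | -11-,0-1-
  8 | 1-0-  (sole → essential)
  9 | -001,1-0-
  12 | -1-0,1-0-,11--
  13 | 1-0-,11--
  14 | -1-0,-11-,11--
  15 | -11-,11--
Essential prime implicants: -1-0, 0-1-, 1-0-

NO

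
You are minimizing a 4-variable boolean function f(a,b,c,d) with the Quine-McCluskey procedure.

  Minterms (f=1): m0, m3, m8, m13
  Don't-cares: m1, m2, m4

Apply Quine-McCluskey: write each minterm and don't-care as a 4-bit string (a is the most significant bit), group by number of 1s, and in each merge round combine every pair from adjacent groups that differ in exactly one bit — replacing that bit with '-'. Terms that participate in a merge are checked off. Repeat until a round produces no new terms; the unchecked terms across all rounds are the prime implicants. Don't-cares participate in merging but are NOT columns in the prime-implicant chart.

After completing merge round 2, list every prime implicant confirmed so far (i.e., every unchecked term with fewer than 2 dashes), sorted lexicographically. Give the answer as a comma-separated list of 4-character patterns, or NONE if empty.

[col 0] 0000*, 0001*, 0010*, 0011*, 0100*, 1000*, 1101
[col 1] -000, 0-00, 00-0*, 00-1*, 000-*, 001-*
[col 2] 00--
Prime implicants: -000, 0-00, 00--, 1101

-000, 0-00, 1101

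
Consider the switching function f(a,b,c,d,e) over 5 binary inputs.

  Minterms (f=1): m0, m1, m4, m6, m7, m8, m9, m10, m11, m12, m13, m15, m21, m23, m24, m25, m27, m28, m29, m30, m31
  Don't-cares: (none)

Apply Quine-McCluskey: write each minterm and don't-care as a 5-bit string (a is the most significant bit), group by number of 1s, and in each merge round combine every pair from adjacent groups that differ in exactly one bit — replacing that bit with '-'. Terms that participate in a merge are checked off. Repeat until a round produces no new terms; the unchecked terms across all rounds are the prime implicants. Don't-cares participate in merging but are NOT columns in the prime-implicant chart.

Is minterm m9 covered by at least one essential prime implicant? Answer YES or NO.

[col 0] 00000*, 00001*, 00100*, 00110*, 00111*, 01000*, 01001*, 01010*, 01011*, 01100*, 01101*, 01111*, 10101*, 10111*, 11000*, 11001*, 11011*, 11100*, 11101*, 11110*, 11111*
[col 1] -0111*, -1000*, -1001*, -1011*, -1100*, -1101*, -1111*, 0-000*, 0-001*, 0-100*, 0-111*, 00-00*, 0000-*, 001-0, 0011-, 01-00*, 01-01*, 01-11*, 010-0*, 010-1*, 0100-*, 0101-*, 011-1*, 0110-*, 1-101*, 1-111*, 101-1*, 11-00*, 11-01*, 11-11*, 110-1*, 1100-*, 111-0*, 111-1*, 1110-*, 1111-*
[col 2] --111, -1-00*, -1-01*, -1-11*, -10-1*, -100-*, -11-1*, -110-*, 0--00, 0-00-, 01--1*, 01-0-*, 010--, 1-1-1, 11--1*, 11-0-*, 111--
[col 3] -1--1, -1-0-
Prime implicants: --111, -1--1, -1-0-, 0--00, 0-00-, 001-0, 0011-, 010--, 1-1-1, 111--
PI chart (minterm → PIs covering it):
  0 | 0--00,0-00-
  1 | 0-00-  (sole → essential)
  4 | 0--00,001-0
  6 | 001-0,0011-
  7 | --111,0011-
  8 | -1-0-,0--00,0-00-,010--
  9 | -1--1,-1-0-,0-00-,010--
  10 | 010--  (sole → essential)
  11 | -1--1,010--
  12 | -1-0-,0--00
  13 | -1--1,-1-0-
  15 | --111,-1--1
  21 | 1-1-1  (sole → essential)
  23 | --111,1-1-1
  24 | -1-0-  (sole → essential)
  25 | -1--1,-1-0-
  27 | -1--1  (sole → essential)
  28 | -1-0-,111--
  29 | -1--1,-1-0-,1-1-1,111--
  30 | 111--  (sole → essential)
  31 | --111,-1--1,1-1-1,111--
Essential prime implicants: -1--1, -1-0-, 0-00-, 010--, 1-1-1, 111--

YES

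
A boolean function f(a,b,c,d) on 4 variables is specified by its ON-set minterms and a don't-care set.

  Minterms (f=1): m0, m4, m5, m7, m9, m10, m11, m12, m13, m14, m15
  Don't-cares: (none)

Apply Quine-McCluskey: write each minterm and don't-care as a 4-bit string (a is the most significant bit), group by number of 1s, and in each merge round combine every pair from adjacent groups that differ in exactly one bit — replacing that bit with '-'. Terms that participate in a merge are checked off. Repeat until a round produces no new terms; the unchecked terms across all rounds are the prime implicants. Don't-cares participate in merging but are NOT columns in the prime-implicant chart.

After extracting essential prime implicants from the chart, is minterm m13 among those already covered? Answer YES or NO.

Round 0: 0000✓ 0100✓ 0101✓ 0111✓ 1001✓ 1010✓ 1011✓ 1100✓ 1101✓ 1110✓ 1111✓
Round 1: -100✓ -101✓ -111✓ 0-00 01-1✓ 010-✓ 1-01✓ 1-10✓ 1-11✓ 10-1✓ 101-✓ 11-0✓ 11-1✓ 110-✓ 111-✓
Round 2: -1-1 -10- 1--1 1-1- 11--
PIs = {-1-1, -10-, 0-00, 1--1, 1-1-, 11--}
Coverage chart:
  m0: 0-00 ←essential
  m4: -10-,0-00
  m5: -1-1,-10-
  m7: -1-1 ←essential
  m9: 1--1 ←essential
  m10: 1-1- ←essential
  m11: 1--1,1-1-
  m12: -10-,11--
  m13: -1-1,-10-,1--1,11--
  m14: 1-1-,11--
  m15: -1-1,1--1,1-1-,11--
Essential: -1-1, 0-00, 1--1, 1-1-

YES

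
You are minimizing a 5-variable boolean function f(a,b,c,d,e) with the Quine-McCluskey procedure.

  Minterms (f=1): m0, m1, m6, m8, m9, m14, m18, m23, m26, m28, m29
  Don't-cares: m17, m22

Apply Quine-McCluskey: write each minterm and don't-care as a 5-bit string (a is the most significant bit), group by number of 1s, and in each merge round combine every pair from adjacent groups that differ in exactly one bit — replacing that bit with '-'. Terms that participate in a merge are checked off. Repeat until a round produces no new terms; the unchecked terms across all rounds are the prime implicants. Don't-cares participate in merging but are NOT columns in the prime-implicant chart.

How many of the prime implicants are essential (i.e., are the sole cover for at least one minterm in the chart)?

size-2^0 implicants → 00000(✓)  00001(✓)  00110(✓)  01000(✓)  01001(✓)  01110(✓)  10001(✓)  10010(✓)  10110(✓)  10111(✓)  11010(✓)  11100(✓)  11101(✓)
size-2^1 implicants → -0001  -0110  0-000(✓)  0-001(✓)  0-110  0000-(✓)  0100-(✓)  1-010  10-10  1011-  1110-
size-2^2 implicants → 0-00-
Unchecked terms (primes): -0001, -0110, 0-00-, 0-110, 1-010, 10-10, 1011-, 1110-
Minterm coverage:
  m0 ⊆ 0-00- [E]
  m1 ⊆ -0001,0-00-
  m6 ⊆ -0110,0-110
  m8 ⊆ 0-00- [E]
  m9 ⊆ 0-00- [E]
  m14 ⊆ 0-110 [E]
  m18 ⊆ 1-010,10-10
  m23 ⊆ 1011- [E]
  m26 ⊆ 1-010 [E]
  m28 ⊆ 1110- [E]
  m29 ⊆ 1110- [E]
E = {0-00-, 0-110, 1-010, 1011-, 1110-}

5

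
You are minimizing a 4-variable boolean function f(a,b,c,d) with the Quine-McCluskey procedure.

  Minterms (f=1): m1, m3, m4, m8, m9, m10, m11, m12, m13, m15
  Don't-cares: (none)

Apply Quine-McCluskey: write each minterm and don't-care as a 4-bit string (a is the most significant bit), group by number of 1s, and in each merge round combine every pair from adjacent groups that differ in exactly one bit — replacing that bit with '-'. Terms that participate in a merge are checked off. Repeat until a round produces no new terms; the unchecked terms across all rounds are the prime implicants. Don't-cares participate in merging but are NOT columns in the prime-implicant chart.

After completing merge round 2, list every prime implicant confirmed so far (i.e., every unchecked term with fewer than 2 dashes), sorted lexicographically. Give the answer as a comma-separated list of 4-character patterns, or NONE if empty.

Round 0: 0001✓ 0011✓ 0100✓ 1000✓ 1001✓ 1010✓ 1011✓ 1100✓ 1101✓ 1111✓
Round 1: -001✓ -011✓ -100 00-1✓ 1-00✓ 1-01✓ 1-11✓ 10-0✓ 10-1✓ 100-✓ 101-✓ 11-1✓ 110-✓
Round 2: -0-1 1--1 1-0- 10--
PIs = {-0-1, -100, 1--1, 1-0-, 10--}

-100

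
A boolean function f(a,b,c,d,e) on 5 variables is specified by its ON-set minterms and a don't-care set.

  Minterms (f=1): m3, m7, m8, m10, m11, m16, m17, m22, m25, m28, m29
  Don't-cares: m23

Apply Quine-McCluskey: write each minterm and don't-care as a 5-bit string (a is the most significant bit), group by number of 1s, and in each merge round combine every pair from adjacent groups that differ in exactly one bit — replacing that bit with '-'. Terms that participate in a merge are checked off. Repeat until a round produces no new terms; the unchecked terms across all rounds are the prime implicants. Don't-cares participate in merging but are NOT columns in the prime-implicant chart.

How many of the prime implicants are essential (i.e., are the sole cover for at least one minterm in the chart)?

4

[col 0] 00011*, 00111*, 01000*, 01010*, 01011*, 10000*, 10001*, 10110*, 10111*, 11001*, 11100*, 11101*
[col 1] -0111, 0-011, 00-11, 010-0, 0101-, 1-001, 1000-, 1011-, 11-01, 1110-
Prime implicants: -0111, 0-011, 00-11, 010-0, 0101-, 1-001, 1000-, 1011-, 11-01, 1110-
PI chart (minterm → PIs covering it):
  3 | 0-011,00-11
  7 | -0111,00-11
  8 | 010-0  (sole → essential)
  10 | 010-0,0101-
  11 | 0-011,0101-
  16 | 1000-  (sole → essential)
  17 | 1-001,1000-
  22 | 1011-  (sole → essential)
  25 | 1-001,11-01
  28 | 1110-  (sole → essential)
  29 | 11-01,1110-
Essential prime implicants: 010-0, 1000-, 1011-, 1110-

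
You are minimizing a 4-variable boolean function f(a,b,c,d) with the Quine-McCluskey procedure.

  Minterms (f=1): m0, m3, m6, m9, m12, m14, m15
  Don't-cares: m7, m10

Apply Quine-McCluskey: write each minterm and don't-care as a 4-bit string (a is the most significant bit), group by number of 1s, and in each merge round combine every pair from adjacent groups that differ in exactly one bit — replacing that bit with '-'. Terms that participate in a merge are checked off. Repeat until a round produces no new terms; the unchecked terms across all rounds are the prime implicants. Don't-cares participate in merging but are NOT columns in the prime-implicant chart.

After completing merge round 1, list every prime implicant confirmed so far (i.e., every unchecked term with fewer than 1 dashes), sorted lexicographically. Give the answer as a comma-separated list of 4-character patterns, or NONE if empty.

0000, 1001

size-2^0 implicants → 0000  0011(✓)  0110(✓)  0111(✓)  1001  1010(✓)  1100(✓)  1110(✓)  1111(✓)
size-2^1 implicants → -110(✓)  -111(✓)  0-11  011-(✓)  1-10  11-0  111-(✓)
size-2^2 implicants → -11-
Unchecked terms (primes): -11-, 0-11, 0000, 1-10, 1001, 11-0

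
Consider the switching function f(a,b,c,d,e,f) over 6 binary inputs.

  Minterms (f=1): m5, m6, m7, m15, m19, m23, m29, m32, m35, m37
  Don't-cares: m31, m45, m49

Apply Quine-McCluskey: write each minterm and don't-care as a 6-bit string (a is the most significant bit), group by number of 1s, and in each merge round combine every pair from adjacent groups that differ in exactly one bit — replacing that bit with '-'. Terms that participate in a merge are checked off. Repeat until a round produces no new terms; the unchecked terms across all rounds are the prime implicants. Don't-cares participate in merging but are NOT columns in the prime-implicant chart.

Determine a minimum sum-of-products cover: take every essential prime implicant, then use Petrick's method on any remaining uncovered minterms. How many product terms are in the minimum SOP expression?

size-2^0 implicants → 000101(✓)  000110(✓)  000111(✓)  001111(✓)  010011(✓)  010111(✓)  011101(✓)  011111(✓)  100000  100011  100101(✓)  101101(✓)  110001
size-2^1 implicants → -00101  0-0111(✓)  0-1111(✓)  00-111(✓)  0001-1  00011-  01-111(✓)  010-11  0111-1  10-101
size-2^2 implicants → 0--111
Unchecked terms (primes): -00101, 0--111, 0001-1, 00011-, 010-11, 0111-1, 10-101, 100000, 100011, 110001
Minterm coverage:
  m5 ⊆ -00101,0001-1
  m6 ⊆ 00011- [E]
  m7 ⊆ 0--111,0001-1,00011-
  m15 ⊆ 0--111 [E]
  m19 ⊆ 010-11 [E]
  m23 ⊆ 0--111,010-11
  m29 ⊆ 0111-1 [E]
  m32 ⊆ 100000 [E]
  m35 ⊆ 100011 [E]
  m37 ⊆ -00101,10-101
E = {0--111, 00011-, 010-11, 0111-1, 100000, 100011}
Petrick residual → -00101
Cover = b'c'de'f + a'def + a'b'c'de + a'bc'ef + a'bcdf + ab'c'd'e'f' + ab'c'd'ef  |cover|=7

7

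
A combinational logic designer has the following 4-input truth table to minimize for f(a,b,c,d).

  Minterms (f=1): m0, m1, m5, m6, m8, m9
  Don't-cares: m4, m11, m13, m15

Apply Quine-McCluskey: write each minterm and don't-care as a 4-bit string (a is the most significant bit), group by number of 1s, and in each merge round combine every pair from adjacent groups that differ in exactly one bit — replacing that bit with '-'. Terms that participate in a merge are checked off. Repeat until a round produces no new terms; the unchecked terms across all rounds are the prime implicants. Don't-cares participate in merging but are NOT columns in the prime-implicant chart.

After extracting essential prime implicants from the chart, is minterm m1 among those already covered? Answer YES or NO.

YES

Round 0: 0000✓ 0001✓ 0100✓ 0101✓ 0110✓ 1000✓ 1001✓ 1011✓ 1101✓ 1111✓
Round 1: -000✓ -001✓ -101✓ 0-00✓ 0-01✓ 000-✓ 01-0 010-✓ 1-01✓ 1-11✓ 10-1✓ 100-✓ 11-1✓
Round 2: --01 -00- 0-0- 1--1
PIs = {--01, -00-, 0-0-, 01-0, 1--1}
Coverage chart:
  m0: -00-,0-0-
  m1: --01,-00-,0-0-
  m5: --01,0-0-
  m6: 01-0 ←essential
  m8: -00- ←essential
  m9: --01,-00-,1--1
Essential: -00-, 01-0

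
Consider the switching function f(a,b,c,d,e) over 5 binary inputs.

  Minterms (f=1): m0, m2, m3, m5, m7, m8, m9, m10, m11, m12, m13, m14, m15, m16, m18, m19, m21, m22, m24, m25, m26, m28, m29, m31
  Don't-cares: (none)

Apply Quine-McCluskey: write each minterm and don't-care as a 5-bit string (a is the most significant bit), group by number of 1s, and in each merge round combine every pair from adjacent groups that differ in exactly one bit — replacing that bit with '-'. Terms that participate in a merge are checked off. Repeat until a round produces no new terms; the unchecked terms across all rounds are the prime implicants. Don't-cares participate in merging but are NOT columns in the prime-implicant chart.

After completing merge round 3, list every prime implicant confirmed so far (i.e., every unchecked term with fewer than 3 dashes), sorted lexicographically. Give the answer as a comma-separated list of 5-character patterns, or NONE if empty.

size-2^0 implicants → 00000(✓)  00010(✓)  00011(✓)  00101(✓)  00111(✓)  01000(✓)  01001(✓)  01010(✓)  01011(✓)  01100(✓)  01101(✓)  01110(✓)  01111(✓)  10000(✓)  10010(✓)  10011(✓)  10101(✓)  10110(✓)  11000(✓)  11001(✓)  11010(✓)  11100(✓)  11101(✓)  11111(✓)
size-2^1 implicants → -0000(✓)  -0010(✓)  -0011(✓)  -0101(✓)  -1000(✓)  -1001(✓)  -1010(✓)  -1100(✓)  -1101(✓)  -1111(✓)  0-000(✓)  0-010(✓)  0-011(✓)  0-101(✓)  0-111(✓)  00-11(✓)  000-0(✓)  0001-(✓)  001-1(✓)  01-00(✓)  01-01(✓)  01-10(✓)  01-11(✓)  010-0(✓)  010-1(✓)  0100-(✓)  0101-(✓)  011-0(✓)  011-1(✓)  0110-(✓)  0111-(✓)  1-000(✓)  1-010(✓)  1-101(✓)  10-10  100-0(✓)  1001-(✓)  11-00(✓)  11-01(✓)  110-0(✓)  1100-(✓)  111-1(✓)  1110-(✓)
size-2^2 implicants → --000(✓)  --010(✓)  --101  -00-0(✓)  -001-  -1-00(✓)  -1-01(✓)  -10-0(✓)  -100-(✓)  -11-1  -110-(✓)  0--11  0-0-0(✓)  0-01-  0-1-1  01--0(✓)  01--1(✓)  01-0-(✓)  01-1-(✓)  010--(✓)  011--(✓)  1-0-0(✓)  11-0-(✓)
size-2^3 implicants → --0-0  -1-0-  01---
Unchecked terms (primes): --0-0, --101, -001-, -1-0-, -11-1, 0--11, 0-01-, 0-1-1, 01---, 10-10

--101, -001-, -11-1, 0--11, 0-01-, 0-1-1, 10-10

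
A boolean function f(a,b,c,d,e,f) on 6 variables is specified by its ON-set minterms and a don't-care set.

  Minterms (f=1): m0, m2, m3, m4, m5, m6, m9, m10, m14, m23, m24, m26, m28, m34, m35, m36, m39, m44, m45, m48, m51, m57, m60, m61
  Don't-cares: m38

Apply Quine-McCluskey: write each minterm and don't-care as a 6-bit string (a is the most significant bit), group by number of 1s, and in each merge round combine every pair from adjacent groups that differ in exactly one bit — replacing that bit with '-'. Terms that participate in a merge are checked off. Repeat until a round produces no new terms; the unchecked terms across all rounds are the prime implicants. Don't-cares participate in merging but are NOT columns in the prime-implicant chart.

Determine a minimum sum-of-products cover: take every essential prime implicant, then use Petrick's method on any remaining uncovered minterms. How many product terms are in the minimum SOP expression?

[col 0] 000000*, 000010*, 000011*, 000100*, 000101*, 000110*, 001001, 001010*, 001110*, 010111, 011000*, 011010*, 011100*, 100010*, 100011*, 100100*, 100110*, 100111*, 101100*, 101101*, 110000, 110011*, 111001*, 111100*, 111101*
[col 1] -00010*, -00011*, -00100*, -00110*, -11100, 0-1010, 00-010*, 00-110*, 000-00*, 000-10*, 0000-0*, 00001-*, 0001-0*, 00010-, 001-10*, 011-00, 0110-0, 1-0011, 1-1100*, 1-1101*, 10-100, 100-10*, 100-11*, 10001-*, 1001-0*, 10011-*, 10110-*, 111-01, 11110-*
[col 2] -00-10, -0001-, -001-0, 00--10, 000--0, 1-110-, 100-1-
Prime implicants: -00-10, -0001-, -001-0, -11100, 0-1010, 00--10, 000--0, 00010-, 001001, 010111, 011-00, 0110-0, 1-0011, 1-110-, 10-100, 100-1-, 110000, 111-01
PI chart (minterm → PIs covering it):
  0 | 000--0  (sole → essential)
  2 | -00-10,-0001-,00--10,000--0
  3 | -0001-  (sole → essential)
  4 | -001-0,000--0,00010-
  5 | 00010-  (sole → essential)
  6 | -00-10,-001-0,00--10,000--0
  9 | 001001  (sole → essential)
  10 | 0-1010,00--10
  14 | 00--10  (sole → essential)
  23 | 010111  (sole → essential)
  24 | 011-00,0110-0
  26 | 0-1010,0110-0
  28 | -11100,011-00
  34 | -00-10,-0001-,100-1-
  35 | -0001-,1-0011,100-1-
  36 | -001-0,10-100
  39 | 100-1-  (sole → essential)
  44 | 1-110-,10-100
  45 | 1-110-  (sole → essential)
  48 | 110000  (sole → essential)
  51 | 1-0011  (sole → essential)
  57 | 111-01  (sole → essential)
  60 | -11100,1-110-
  61 | 1-110-,111-01
Essential prime implicants: -0001-, 00--10, 000--0, 00010-, 001001, 010111, 1-0011, 1-110-, 100-1-, 110000, 111-01
Petrick residual → -001-0, -11100, 0110-0
Minimum SOP uses 14 PIs: b'c'd'e + b'c'df' + bcde'f' + a'b'ef' + a'b'c'f' + a'b'c'de' + a'b'cd'e'f + a'bc'def + a'bcd'f' + ac'd'ef + acde' + ab'c'e + abc'd'e'f' + abce'f

14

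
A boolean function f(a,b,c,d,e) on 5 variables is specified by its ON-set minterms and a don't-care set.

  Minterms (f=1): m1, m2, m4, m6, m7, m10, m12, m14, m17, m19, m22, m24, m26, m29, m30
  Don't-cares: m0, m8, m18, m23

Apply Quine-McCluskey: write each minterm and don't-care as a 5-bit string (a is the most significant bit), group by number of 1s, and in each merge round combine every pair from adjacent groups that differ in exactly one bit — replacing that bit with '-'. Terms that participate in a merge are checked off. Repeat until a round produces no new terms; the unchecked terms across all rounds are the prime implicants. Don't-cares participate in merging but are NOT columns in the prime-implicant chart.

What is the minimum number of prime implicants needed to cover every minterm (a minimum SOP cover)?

7

size-2^0 implicants → 00000(✓)  00001(✓)  00010(✓)  00100(✓)  00110(✓)  00111(✓)  01000(✓)  01010(✓)  01100(✓)  01110(✓)  10001(✓)  10010(✓)  10011(✓)  10110(✓)  10111(✓)  11000(✓)  11010(✓)  11101  11110(✓)
size-2^1 implicants → -0001  -0010(✓)  -0110(✓)  -0111(✓)  -1000(✓)  -1010(✓)  -1110(✓)  0-000(✓)  0-010(✓)  0-100(✓)  0-110(✓)  00-00(✓)  00-10(✓)  000-0(✓)  0000-  001-0(✓)  0011-(✓)  01-00(✓)  01-10(✓)  010-0(✓)  011-0(✓)  1-010(✓)  1-110(✓)  10-10(✓)  10-11(✓)  100-1  1001-(✓)  1011-(✓)  11-10(✓)  110-0(✓)
size-2^2 implicants → --010(✓)  --110(✓)  -0-10(✓)  -011-  -1-10(✓)  -10-0  0--00(✓)  0--10(✓)  0-0-0(✓)  0-1-0(✓)  00--0(✓)  01--0(✓)  1--10(✓)  10-1-
size-2^3 implicants → ---10  0---0
Unchecked terms (primes): ---10, -0001, -011-, -10-0, 0---0, 0000-, 10-1-, 100-1, 11101
Minterm coverage:
  m1 ⊆ -0001,0000-
  m2 ⊆ ---10,0---0
  m4 ⊆ 0---0 [E]
  m6 ⊆ ---10,-011-,0---0
  m7 ⊆ -011- [E]
  m10 ⊆ ---10,-10-0,0---0
  m12 ⊆ 0---0 [E]
  m14 ⊆ ---10,0---0
  m17 ⊆ -0001,100-1
  m19 ⊆ 10-1-,100-1
  m22 ⊆ ---10,-011-,10-1-
  m24 ⊆ -10-0 [E]
  m26 ⊆ ---10,-10-0
  m29 ⊆ 11101 [E]
  m30 ⊆ ---10 [E]
E = {---10, -011-, -10-0, 0---0, 11101}
Petrick residual → -0001, 10-1-
Cover = de' + b'c'd'e + b'cd + bc'e' + a'e' + ab'd + abcd'e  |cover|=7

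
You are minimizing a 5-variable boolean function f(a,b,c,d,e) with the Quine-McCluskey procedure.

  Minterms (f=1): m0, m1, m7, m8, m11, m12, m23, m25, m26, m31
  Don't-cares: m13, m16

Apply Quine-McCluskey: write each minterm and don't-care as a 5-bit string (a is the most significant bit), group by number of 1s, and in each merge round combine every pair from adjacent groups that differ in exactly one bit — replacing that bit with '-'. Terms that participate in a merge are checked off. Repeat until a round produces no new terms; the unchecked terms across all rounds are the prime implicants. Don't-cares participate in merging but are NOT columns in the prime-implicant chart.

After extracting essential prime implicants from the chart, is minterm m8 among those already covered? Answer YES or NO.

size-2^0 implicants → 00000(✓)  00001(✓)  00111(✓)  01000(✓)  01011  01100(✓)  01101(✓)  10000(✓)  10111(✓)  11001  11010  11111(✓)
size-2^1 implicants → -0000  -0111  0-000  0000-  01-00  0110-  1-111
Unchecked terms (primes): -0000, -0111, 0-000, 0000-, 01-00, 01011, 0110-, 1-111, 11001, 11010
Minterm coverage:
  m0 ⊆ -0000,0-000,0000-
  m1 ⊆ 0000- [E]
  m7 ⊆ -0111 [E]
  m8 ⊆ 0-000,01-00
  m11 ⊆ 01011 [E]
  m12 ⊆ 01-00,0110-
  m23 ⊆ -0111,1-111
  m25 ⊆ 11001 [E]
  m26 ⊆ 11010 [E]
  m31 ⊆ 1-111 [E]
E = {-0111, 0000-, 01011, 1-111, 11001, 11010}

NO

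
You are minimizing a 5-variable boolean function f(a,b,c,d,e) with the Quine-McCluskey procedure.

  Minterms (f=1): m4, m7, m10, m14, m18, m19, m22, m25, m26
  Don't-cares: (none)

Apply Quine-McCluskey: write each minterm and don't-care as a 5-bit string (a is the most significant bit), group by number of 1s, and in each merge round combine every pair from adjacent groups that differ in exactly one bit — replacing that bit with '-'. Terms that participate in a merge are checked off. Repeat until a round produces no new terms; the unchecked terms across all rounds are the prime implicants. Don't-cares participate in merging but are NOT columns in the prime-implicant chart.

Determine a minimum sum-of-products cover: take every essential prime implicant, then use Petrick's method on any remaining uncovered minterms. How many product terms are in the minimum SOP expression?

7

[col 0] 00100, 00111, 01010*, 01110*, 10010*, 10011*, 10110*, 11001, 11010*
[col 1] -1010, 01-10, 1-010, 10-10, 1001-
Prime implicants: -1010, 00100, 00111, 01-10, 1-010, 10-10, 1001-, 11001
PI chart (minterm → PIs covering it):
  4 | 00100  (sole → essential)
  7 | 00111  (sole → essential)
  10 | -1010,01-10
  14 | 01-10  (sole → essential)
  18 | 1-010,10-10,1001-
  19 | 1001-  (sole → essential)
  22 | 10-10  (sole → essential)
  25 | 11001  (sole → essential)
  26 | -1010,1-010
Essential prime implicants: 00100, 00111, 01-10, 10-10, 1001-, 11001
Petrick residual → -1010
Minimum SOP uses 7 PIs: bc'de' + a'b'cd'e' + a'b'cde + a'bde' + ab'de' + ab'c'd + abc'd'e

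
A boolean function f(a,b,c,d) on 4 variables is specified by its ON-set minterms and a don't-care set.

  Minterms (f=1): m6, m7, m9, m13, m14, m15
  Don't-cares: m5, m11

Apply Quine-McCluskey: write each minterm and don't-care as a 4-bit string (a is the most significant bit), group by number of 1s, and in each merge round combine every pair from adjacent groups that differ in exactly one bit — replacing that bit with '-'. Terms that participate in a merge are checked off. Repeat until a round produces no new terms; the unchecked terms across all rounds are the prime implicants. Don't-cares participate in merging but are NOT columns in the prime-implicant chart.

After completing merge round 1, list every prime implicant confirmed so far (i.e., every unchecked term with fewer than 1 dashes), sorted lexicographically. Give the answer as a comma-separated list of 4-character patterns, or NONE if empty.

Round 0: 0101✓ 0110✓ 0111✓ 1001✓ 1011✓ 1101✓ 1110✓ 1111✓
Round 1: -101✓ -110✓ -111✓ 01-1✓ 011-✓ 1-01✓ 1-11✓ 10-1✓ 11-1✓ 111-✓
Round 2: -1-1 -11- 1--1
PIs = {-1-1, -11-, 1--1}

NONE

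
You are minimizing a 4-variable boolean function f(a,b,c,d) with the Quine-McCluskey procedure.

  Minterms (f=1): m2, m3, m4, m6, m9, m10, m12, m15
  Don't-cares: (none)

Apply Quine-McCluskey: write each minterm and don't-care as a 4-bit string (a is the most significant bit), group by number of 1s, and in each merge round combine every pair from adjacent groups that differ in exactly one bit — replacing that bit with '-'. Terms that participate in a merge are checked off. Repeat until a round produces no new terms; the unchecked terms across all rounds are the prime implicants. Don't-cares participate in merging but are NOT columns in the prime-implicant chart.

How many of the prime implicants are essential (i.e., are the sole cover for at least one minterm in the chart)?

size-2^0 implicants → 0010(✓)  0011(✓)  0100(✓)  0110(✓)  1001  1010(✓)  1100(✓)  1111
size-2^1 implicants → -010  -100  0-10  001-  01-0
Unchecked terms (primes): -010, -100, 0-10, 001-, 01-0, 1001, 1111
Minterm coverage:
  m2 ⊆ -010,0-10,001-
  m3 ⊆ 001- [E]
  m4 ⊆ -100,01-0
  m6 ⊆ 0-10,01-0
  m9 ⊆ 1001 [E]
  m10 ⊆ -010 [E]
  m12 ⊆ -100 [E]
  m15 ⊆ 1111 [E]
E = {-010, -100, 001-, 1001, 1111}

5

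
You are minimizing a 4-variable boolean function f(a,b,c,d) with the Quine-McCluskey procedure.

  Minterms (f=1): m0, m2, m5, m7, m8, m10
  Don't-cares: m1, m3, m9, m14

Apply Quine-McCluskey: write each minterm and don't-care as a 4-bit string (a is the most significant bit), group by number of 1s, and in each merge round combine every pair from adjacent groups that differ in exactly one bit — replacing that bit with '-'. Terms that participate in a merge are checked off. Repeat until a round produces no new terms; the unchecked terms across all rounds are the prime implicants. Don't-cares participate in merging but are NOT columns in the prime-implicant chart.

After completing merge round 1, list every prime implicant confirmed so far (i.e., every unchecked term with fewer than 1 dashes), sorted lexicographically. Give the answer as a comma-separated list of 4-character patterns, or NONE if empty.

NONE

size-2^0 implicants → 0000(✓)  0001(✓)  0010(✓)  0011(✓)  0101(✓)  0111(✓)  1000(✓)  1001(✓)  1010(✓)  1110(✓)
size-2^1 implicants → -000(✓)  -001(✓)  -010(✓)  0-01(✓)  0-11(✓)  00-0(✓)  00-1(✓)  000-(✓)  001-(✓)  01-1(✓)  1-10  10-0(✓)  100-(✓)
size-2^2 implicants → -0-0  -00-  0--1  00--
Unchecked terms (primes): -0-0, -00-, 0--1, 00--, 1-10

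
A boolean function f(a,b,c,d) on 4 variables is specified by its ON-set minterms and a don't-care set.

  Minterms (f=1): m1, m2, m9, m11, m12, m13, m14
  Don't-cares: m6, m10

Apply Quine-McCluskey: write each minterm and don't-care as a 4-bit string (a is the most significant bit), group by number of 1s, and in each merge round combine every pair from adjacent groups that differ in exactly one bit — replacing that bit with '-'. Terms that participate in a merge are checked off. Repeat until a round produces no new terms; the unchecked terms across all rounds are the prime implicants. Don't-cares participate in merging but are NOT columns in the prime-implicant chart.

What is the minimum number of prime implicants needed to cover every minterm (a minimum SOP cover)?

4

[col 0] 0001*, 0010*, 0110*, 1001*, 1010*, 1011*, 1100*, 1101*, 1110*
[col 1] -001, -010*, -110*, 0-10*, 1-01, 1-10*, 10-1, 101-, 11-0, 110-
[col 2] --10
Prime implicants: --10, -001, 1-01, 10-1, 101-, 11-0, 110-
PI chart (minterm → PIs covering it):
  1 | -001  (sole → essential)
  2 | --10  (sole → essential)
  9 | -001,1-01,10-1
  11 | 10-1,101-
  12 | 11-0,110-
  13 | 1-01,110-
  14 | --10,11-0
Essential prime implicants: --10, -001
Petrick residual → 10-1, 110-
Minimum SOP uses 4 PIs: cd' + b'c'd + ab'd + abc'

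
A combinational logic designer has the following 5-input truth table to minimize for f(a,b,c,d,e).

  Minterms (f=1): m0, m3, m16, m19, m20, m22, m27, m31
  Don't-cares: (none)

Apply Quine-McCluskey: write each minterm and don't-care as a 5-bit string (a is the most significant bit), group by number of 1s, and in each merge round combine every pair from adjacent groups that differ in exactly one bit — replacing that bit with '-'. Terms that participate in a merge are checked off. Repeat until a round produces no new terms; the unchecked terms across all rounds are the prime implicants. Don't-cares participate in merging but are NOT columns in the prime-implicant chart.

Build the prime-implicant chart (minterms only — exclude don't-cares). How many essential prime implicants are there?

size-2^0 implicants → 00000(✓)  00011(✓)  10000(✓)  10011(✓)  10100(✓)  10110(✓)  11011(✓)  11111(✓)
size-2^1 implicants → -0000  -0011  1-011  10-00  101-0  11-11
Unchecked terms (primes): -0000, -0011, 1-011, 10-00, 101-0, 11-11
Minterm coverage:
  m0 ⊆ -0000 [E]
  m3 ⊆ -0011 [E]
  m16 ⊆ -0000,10-00
  m19 ⊆ -0011,1-011
  m20 ⊆ 10-00,101-0
  m22 ⊆ 101-0 [E]
  m27 ⊆ 1-011,11-11
  m31 ⊆ 11-11 [E]
E = {-0000, -0011, 101-0, 11-11}

4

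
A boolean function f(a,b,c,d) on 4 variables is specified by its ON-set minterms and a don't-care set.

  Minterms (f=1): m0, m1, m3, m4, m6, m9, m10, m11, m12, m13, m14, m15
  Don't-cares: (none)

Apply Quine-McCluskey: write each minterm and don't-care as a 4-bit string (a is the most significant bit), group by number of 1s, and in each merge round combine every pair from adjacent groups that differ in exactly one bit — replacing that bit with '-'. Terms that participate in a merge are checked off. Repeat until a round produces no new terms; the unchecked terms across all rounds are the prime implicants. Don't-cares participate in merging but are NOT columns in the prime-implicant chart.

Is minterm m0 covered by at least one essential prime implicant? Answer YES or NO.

Round 0: 0000✓ 0001✓ 0011✓ 0100✓ 0110✓ 1001✓ 1010✓ 1011✓ 1100✓ 1101✓ 1110✓ 1111✓
Round 1: -001✓ -011✓ -100✓ -110✓ 0-00 00-1✓ 000- 01-0✓ 1-01✓ 1-10✓ 1-11✓ 10-1✓ 101-✓ 11-0✓ 11-1✓ 110-✓ 111-✓
Round 2: -0-1 -1-0 1--1 1-1- 11--
PIs = {-0-1, -1-0, 0-00, 000-, 1--1, 1-1-, 11--}
Coverage chart:
  m0: 0-00,000-
  m1: -0-1,000-
  m3: -0-1 ←essential
  m4: -1-0,0-00
  m6: -1-0 ←essential
  m9: -0-1,1--1
  m10: 1-1- ←essential
  m11: -0-1,1--1,1-1-
  m12: -1-0,11--
  m13: 1--1,11--
  m14: -1-0,1-1-,11--
  m15: 1--1,1-1-,11--
Essential: -0-1, -1-0, 1-1-

NO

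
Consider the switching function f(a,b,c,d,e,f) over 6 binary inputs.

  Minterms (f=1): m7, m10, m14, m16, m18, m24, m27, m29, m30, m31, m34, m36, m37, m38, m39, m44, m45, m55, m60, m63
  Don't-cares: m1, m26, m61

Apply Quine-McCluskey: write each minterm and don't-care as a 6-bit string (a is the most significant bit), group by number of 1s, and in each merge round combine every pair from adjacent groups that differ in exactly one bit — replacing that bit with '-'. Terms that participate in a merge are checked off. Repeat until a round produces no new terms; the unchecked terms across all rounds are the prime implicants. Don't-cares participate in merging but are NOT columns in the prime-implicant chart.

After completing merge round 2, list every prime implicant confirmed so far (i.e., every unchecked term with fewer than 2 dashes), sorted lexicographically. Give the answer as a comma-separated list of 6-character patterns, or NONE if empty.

-00111, 000001, 1-0111, 100-10, 11-111

size-2^0 implicants → 000001  000111(✓)  001010(✓)  001110(✓)  010000(✓)  010010(✓)  011000(✓)  011010(✓)  011011(✓)  011101(✓)  011110(✓)  011111(✓)  100010(✓)  100100(✓)  100101(✓)  100110(✓)  100111(✓)  101100(✓)  101101(✓)  110111(✓)  111100(✓)  111101(✓)  111111(✓)
size-2^1 implicants → -00111  -11101(✓)  -11111(✓)  0-1010(✓)  0-1110(✓)  001-10(✓)  01-000(✓)  01-010(✓)  0100-0(✓)  011-10(✓)  011-11(✓)  0110-0(✓)  01101-(✓)  0111-1(✓)  01111-(✓)  1-0111  1-1100(✓)  1-1101(✓)  10-100(✓)  10-101(✓)  100-10  1001-0(✓)  1001-1(✓)  10010-(✓)  10011-(✓)  10110-(✓)  11-111  1111-1(✓)  11110-(✓)
size-2^2 implicants → -111-1  0-1-10  01-0-0  011-1-  1-110-  10-10-  1001--
Unchecked terms (primes): -00111, -111-1, 0-1-10, 000001, 01-0-0, 011-1-, 1-0111, 1-110-, 10-10-, 100-10, 1001--, 11-111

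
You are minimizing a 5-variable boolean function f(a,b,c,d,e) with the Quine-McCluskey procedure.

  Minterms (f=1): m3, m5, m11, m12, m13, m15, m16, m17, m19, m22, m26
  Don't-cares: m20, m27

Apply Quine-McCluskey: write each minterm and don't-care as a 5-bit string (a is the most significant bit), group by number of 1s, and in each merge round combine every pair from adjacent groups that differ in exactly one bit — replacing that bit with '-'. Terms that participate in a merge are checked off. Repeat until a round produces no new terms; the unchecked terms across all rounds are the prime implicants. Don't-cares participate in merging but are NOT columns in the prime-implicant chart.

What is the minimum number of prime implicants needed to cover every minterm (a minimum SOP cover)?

Round 0: 00011✓ 00101✓ 01011✓ 01100✓ 01101✓ 01111✓ 10000✓ 10001✓ 10011✓ 10100✓ 10110✓ 11010✓ 11011✓
Round 1: -0011✓ -1011✓ 0-011✓ 0-101 01-11 011-1 0110- 1-011✓ 10-00 100-1 1000- 101-0 1101-
Round 2: --011
PIs = {--011, 0-101, 01-11, 011-1, 0110-, 10-00, 100-1, 1000-, 101-0, 1101-}
Coverage chart:
  m3: --011 ←essential
  m5: 0-101 ←essential
  m11: --011,01-11
  m12: 0110- ←essential
  m13: 0-101,011-1,0110-
  m15: 01-11,011-1
  m16: 10-00,1000-
  m17: 100-1,1000-
  m19: --011,100-1
  m22: 101-0 ←essential
  m26: 1101- ←essential
Essential: --011, 0-101, 0110-, 101-0, 1101-
Petrick residual → 01-11, 1000-
Min cover (7 terms): c'de + a'cd'e + a'bde + a'bcd' + ab'c'd' + ab'ce' + abc'd

7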